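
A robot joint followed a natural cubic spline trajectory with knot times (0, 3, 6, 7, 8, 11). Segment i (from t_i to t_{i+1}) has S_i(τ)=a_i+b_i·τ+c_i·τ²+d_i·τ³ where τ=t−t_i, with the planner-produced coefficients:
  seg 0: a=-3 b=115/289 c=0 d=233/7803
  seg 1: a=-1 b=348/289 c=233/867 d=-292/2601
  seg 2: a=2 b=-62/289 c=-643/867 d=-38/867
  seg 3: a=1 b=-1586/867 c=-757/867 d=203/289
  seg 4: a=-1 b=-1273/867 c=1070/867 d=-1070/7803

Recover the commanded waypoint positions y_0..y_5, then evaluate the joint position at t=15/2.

y_0 = S_0(0) = a_0 = -3
y_1 = S_1(0) = a_1 = -1
y_2 = S_2(0) = a_2 = 2
y_3 = S_3(0) = a_3 = 1
y_4 = S_4(0) = a_4 = -1
y_5 = S_4(3) = 2
t_q=15/2 is in segment 3 (τ=1/2); S_3(τ)=-313/6936

y_0=-3 y_1=-1 y_2=2 y_3=1 y_4=-1 y_5=2
S(15/2) = -313/6936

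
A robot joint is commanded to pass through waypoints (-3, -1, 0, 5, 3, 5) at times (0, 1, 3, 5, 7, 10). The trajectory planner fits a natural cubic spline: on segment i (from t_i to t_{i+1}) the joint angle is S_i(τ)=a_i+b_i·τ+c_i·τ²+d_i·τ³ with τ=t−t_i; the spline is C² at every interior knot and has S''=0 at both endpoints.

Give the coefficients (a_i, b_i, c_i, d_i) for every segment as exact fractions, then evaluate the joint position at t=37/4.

  seg 0: a=-3 b=2819/1164 c=0 d=-491/1164
  seg 1: a=-1 b=673/582 c=-491/388 d=1091/2328
  seg 2: a=0 b=500/291 c=150/97 d=-1345/2328
  seg 3: a=5 b=565/582 c=-745/388 d=136/291
  seg 4: a=3 b=-641/582 c=343/388 d=-343/3492
S(37/4) = 96309/24832

Δ: Δ0=2, Δ1=1/2, Δ2=5/2, Δ3=-1, Δ4=2/3
row 1: diag=6, rhs=-9; c'=1/3, d'=-3/2
row 2: denom=8−2·1/3=22/3; d'=(12−2·-3/2)/(22/3)=45/22
row 3: denom=8−2·3/11=82/11; d'=(-21−2·45/22)/(82/11)=-138/41
row 4: denom=10−2·11/41=388/41; d'=(10−2·-138/41)/(388/41)=343/194
back: M4=343/194
back: M3=-138/41−11/41·343/194=-745/194
back: M2=45/22−3/11·-745/194=300/97
back: M1=-3/2−1/3·300/97=-491/194
M: M0=0, M1=-491/194, M2=300/97, M3=-745/194, M4=343/194, M5=0
seg 0: a=-3, c=M0/2=0, d=(M1−M0)/(6·1)=-491/1164, b=Δ0−h0·(2M0+M1)/6=2819/1164
seg 1: a=-1, c=M1/2=-491/388, d=(M2−M1)/(6·2)=1091/2328, b=Δ1−h1·(2M1+M2)/6=673/582
seg 2: a=0, c=M2/2=150/97, d=(M3−M2)/(6·2)=-1345/2328, b=Δ2−h2·(2M2+M3)/6=500/291
seg 3: a=5, c=M3/2=-745/388, d=(M4−M3)/(6·2)=136/291, b=Δ3−h3·(2M3+M4)/6=565/582
seg 4: a=3, c=M4/2=343/388, d=(M5−M4)/(6·3)=-343/3492, b=Δ4−h4·(2M4+M5)/6=-641/582
t_q=37/4 → seg 4, τ=9/4; S=3+-641/582·τ+343/388·τ²+-343/3492·τ³=96309/24832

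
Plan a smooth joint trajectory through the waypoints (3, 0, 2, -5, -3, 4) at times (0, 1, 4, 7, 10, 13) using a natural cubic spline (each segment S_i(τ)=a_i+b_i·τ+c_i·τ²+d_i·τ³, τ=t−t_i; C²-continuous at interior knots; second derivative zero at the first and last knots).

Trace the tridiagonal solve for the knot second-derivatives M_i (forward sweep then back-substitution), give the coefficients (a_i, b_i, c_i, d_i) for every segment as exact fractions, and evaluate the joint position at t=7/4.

Δ: Δ0=-3, Δ1=2/3, Δ2=-7/3, Δ3=2/3, Δ4=7/3
row 1: diag=8, rhs=22; c'=3/8, d'=11/4
row 2: denom=12−3·3/8=87/8; d'=(-18−3·11/4)/(87/8)=-70/29
row 3: denom=12−3·8/29=324/29; d'=(18−3·-70/29)/(324/29)=61/27
row 4: denom=12−3·29/108=403/36; d'=(10−3·61/27)/(403/36)=116/403
back: M4=116/403
back: M3=61/27−29/108·116/403=2638/1209
back: M2=-70/29−8/29·2638/1209=-3646/1209
back: M1=11/4−3/8·-3646/1209=1564/403
M: M0=0, M1=1564/403, M2=-3646/1209, M3=2638/1209, M4=116/403, M5=0
seg 0: a=3, c=M0/2=0, d=(M1−M0)/(6·1)=782/1209, b=Δ0−h0·(2M0+M1)/6=-4409/1209
seg 1: a=0, c=M1/2=782/403, d=(M2−M1)/(6·3)=-4169/10881, b=Δ1−h1·(2M1+M2)/6=-2063/1209
seg 2: a=2, c=M2/2=-1823/1209, d=(M3−M2)/(6·3)=3142/10881, b=Δ2−h2·(2M2+M3)/6=-38/93
seg 3: a=-5, c=M3/2=1319/1209, d=(M4−M3)/(6·3)=-1145/10881, b=Δ3−h3·(2M3+M4)/6=-2006/1209
seg 4: a=-3, c=M4/2=58/403, d=(M5−M4)/(6·3)=-58/3627, b=Δ4−h4·(2M4+M5)/6=2473/1209
t_q=7/4 → seg 1, τ=3/4; S=0+-2063/1209·τ+782/403·τ²+-4169/10881·τ³=-9025/25792

  seg 0: a=3 b=-4409/1209 c=0 d=782/1209
  seg 1: a=0 b=-2063/1209 c=782/403 d=-4169/10881
  seg 2: a=2 b=-38/93 c=-1823/1209 d=3142/10881
  seg 3: a=-5 b=-2006/1209 c=1319/1209 d=-1145/10881
  seg 4: a=-3 b=2473/1209 c=58/403 d=-58/3627
S(7/4) = -9025/25792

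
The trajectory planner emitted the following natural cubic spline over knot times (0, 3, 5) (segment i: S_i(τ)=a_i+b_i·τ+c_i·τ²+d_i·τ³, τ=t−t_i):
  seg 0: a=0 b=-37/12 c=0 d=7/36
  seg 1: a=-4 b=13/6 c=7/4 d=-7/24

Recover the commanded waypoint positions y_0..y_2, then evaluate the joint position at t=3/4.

y_0=0 y_1=-4 y_2=5
S(3/4) = -571/256

y_0 = S_0(0) = a_0 = 0
y_1 = S_1(0) = a_1 = -4
y_2 = S_1(2) = 5
t_q=3/4 is in segment 0 (τ=3/4); S_0(τ)=-571/256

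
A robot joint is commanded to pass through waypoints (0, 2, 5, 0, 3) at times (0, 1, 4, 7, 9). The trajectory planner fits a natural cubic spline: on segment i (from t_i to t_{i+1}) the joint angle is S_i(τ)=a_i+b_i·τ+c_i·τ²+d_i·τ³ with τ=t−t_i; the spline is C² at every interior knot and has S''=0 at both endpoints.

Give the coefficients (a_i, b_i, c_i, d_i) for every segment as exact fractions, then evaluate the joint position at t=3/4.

Δ: Δ0=2, Δ1=1, Δ2=-5/3, Δ3=3/2
row 1: diag=8, rhs=-6; c'=3/8, d'=-3/4
row 2: denom=12−3·3/8=87/8; d'=(-16−3·-3/4)/(87/8)=-110/87
row 3: denom=10−3·8/29=266/29; d'=(19−3·-110/87)/(266/29)=661/266
back: M3=661/266
back: M2=-110/87−8/29·661/266=-778/399
back: M1=-3/4−3/8·-778/399=-5/266
M: M0=0, M1=-5/266, M2=-778/399, M3=661/266, M4=0
seg 0: a=0, c=M0/2=0, d=(M1−M0)/(6·1)=-5/1596, b=Δ0−h0·(2M0+M1)/6=3197/1596
seg 1: a=2, c=M1/2=-5/532, d=(M2−M1)/(6·3)=-1541/14364, b=Δ1−h1·(2M1+M2)/6=1591/798
seg 2: a=5, c=M2/2=-389/399, d=(M3−M2)/(6·3)=3539/14364, b=Δ2−h2·(2M2+M3)/6=-1531/1596
seg 3: a=0, c=M3/2=661/532, d=(M4−M3)/(6·2)=-661/3192, b=Δ3−h3·(2M3+M4)/6=-125/798
t_q=3/4 → seg 0, τ=3/4; S=0+3197/1596·τ+0·τ²+-5/1596·τ³=7301/4864

  seg 0: a=0 b=3197/1596 c=0 d=-5/1596
  seg 1: a=2 b=1591/798 c=-5/532 d=-1541/14364
  seg 2: a=5 b=-1531/1596 c=-389/399 d=3539/14364
  seg 3: a=0 b=-125/798 c=661/532 d=-661/3192
S(3/4) = 7301/4864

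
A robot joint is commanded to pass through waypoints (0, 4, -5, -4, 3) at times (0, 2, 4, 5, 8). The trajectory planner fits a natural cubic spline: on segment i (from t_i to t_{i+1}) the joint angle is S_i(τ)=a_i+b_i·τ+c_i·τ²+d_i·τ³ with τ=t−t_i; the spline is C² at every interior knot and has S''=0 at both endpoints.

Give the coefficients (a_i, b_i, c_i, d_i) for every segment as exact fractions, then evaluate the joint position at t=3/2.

  seg 0: a=0 b=4409/1032 c=0 d=-2345/4128
  seg 1: a=4 b=-1313/516 c=-2345/688 d=5017/4128
  seg 2: a=-5 b=-1645/1032 c=167/43 d=-1331/1032
  seg 3: a=-4 b=1189/516 c=5/344 d=-5/3096
S(3/2) = 49439/11008

Δ: Δ0=2, Δ1=-9/2, Δ2=1, Δ3=7/3
row 1: diag=8, rhs=-39; c'=1/4, d'=-39/8
row 2: denom=6−2·1/4=11/2; d'=(33−2·-39/8)/(11/2)=171/22
row 3: denom=8−1·2/11=86/11; d'=(8−1·171/22)/(86/11)=5/172
back: M3=5/172
back: M2=171/22−2/11·5/172=334/43
back: M1=-39/8−1/4·334/43=-2345/344
M: M0=0, M1=-2345/344, M2=334/43, M3=5/172, M4=0
seg 0: a=0, c=M0/2=0, d=(M1−M0)/(6·2)=-2345/4128, b=Δ0−h0·(2M0+M1)/6=4409/1032
seg 1: a=4, c=M1/2=-2345/688, d=(M2−M1)/(6·2)=5017/4128, b=Δ1−h1·(2M1+M2)/6=-1313/516
seg 2: a=-5, c=M2/2=167/43, d=(M3−M2)/(6·1)=-1331/1032, b=Δ2−h2·(2M2+M3)/6=-1645/1032
seg 3: a=-4, c=M3/2=5/344, d=(M4−M3)/(6·3)=-5/3096, b=Δ3−h3·(2M3+M4)/6=1189/516
t_q=3/2 → seg 0, τ=3/2; S=0+4409/1032·τ+0·τ²+-2345/4128·τ³=49439/11008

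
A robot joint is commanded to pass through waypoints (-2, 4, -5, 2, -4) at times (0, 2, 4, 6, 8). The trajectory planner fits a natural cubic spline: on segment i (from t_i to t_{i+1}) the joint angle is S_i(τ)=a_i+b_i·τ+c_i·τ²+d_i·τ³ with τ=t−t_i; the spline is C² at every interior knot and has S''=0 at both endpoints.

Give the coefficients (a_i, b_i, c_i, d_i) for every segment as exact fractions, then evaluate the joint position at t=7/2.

  seg 0: a=-2 b=319/56 c=0 d=-151/224
  seg 1: a=4 b=-67/28 c=-453/112 d=335/224
  seg 2: a=-5 b=-5/8 c=69/14 d=-321/224
  seg 3: a=2 b=53/28 c=-411/112 d=137/224
S(7/2) = -6527/1792

Δ: Δ0=3, Δ1=-9/2, Δ2=7/2, Δ3=-3
row 1: diag=8, rhs=-45; c'=1/4, d'=-45/8
row 2: denom=8−2·1/4=15/2; d'=(48−2·-45/8)/(15/2)=79/10
row 3: denom=8−2·4/15=112/15; d'=(-39−2·79/10)/(112/15)=-411/56
back: M3=-411/56
back: M2=79/10−4/15·-411/56=69/7
back: M1=-45/8−1/4·69/7=-453/56
M: M0=0, M1=-453/56, M2=69/7, M3=-411/56, M4=0
seg 0: a=-2, c=M0/2=0, d=(M1−M0)/(6·2)=-151/224, b=Δ0−h0·(2M0+M1)/6=319/56
seg 1: a=4, c=M1/2=-453/112, d=(M2−M1)/(6·2)=335/224, b=Δ1−h1·(2M1+M2)/6=-67/28
seg 2: a=-5, c=M2/2=69/14, d=(M3−M2)/(6·2)=-321/224, b=Δ2−h2·(2M2+M3)/6=-5/8
seg 3: a=2, c=M3/2=-411/112, d=(M4−M3)/(6·2)=137/224, b=Δ3−h3·(2M3+M4)/6=53/28
t_q=7/2 → seg 1, τ=3/2; S=4+-67/28·τ+-453/112·τ²+335/224·τ³=-6527/1792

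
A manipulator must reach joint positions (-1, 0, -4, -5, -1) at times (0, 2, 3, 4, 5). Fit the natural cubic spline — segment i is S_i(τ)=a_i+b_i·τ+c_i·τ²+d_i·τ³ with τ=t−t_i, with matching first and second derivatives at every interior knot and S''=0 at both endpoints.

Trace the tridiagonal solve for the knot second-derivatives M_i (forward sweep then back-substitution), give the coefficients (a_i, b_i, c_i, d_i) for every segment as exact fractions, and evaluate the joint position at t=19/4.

  seg 0: a=-1 b=96/43 c=0 d=-149/344
  seg 1: a=0 b=-255/86 c=-447/172 d=269/172
  seg 2: a=-4 b=-597/172 c=90/43 d=65/172
  seg 3: a=-5 b=159/86 c=555/172 d=-185/172
S(19/4) = -24791/11008

Δ: Δ0=1/2, Δ1=-4, Δ2=-1, Δ3=4
row 1: diag=6, rhs=-27; c'=1/6, d'=-9/2
row 2: denom=4−1·1/6=23/6; d'=(18−1·-9/2)/(23/6)=135/23
row 3: denom=4−1·6/23=86/23; d'=(30−1·135/23)/(86/23)=555/86
back: M3=555/86
back: M2=135/23−6/23·555/86=180/43
back: M1=-9/2−1/6·180/43=-447/86
M: M0=0, M1=-447/86, M2=180/43, M3=555/86, M4=0
seg 0: a=-1, c=M0/2=0, d=(M1−M0)/(6·2)=-149/344, b=Δ0−h0·(2M0+M1)/6=96/43
seg 1: a=0, c=M1/2=-447/172, d=(M2−M1)/(6·1)=269/172, b=Δ1−h1·(2M1+M2)/6=-255/86
seg 2: a=-4, c=M2/2=90/43, d=(M3−M2)/(6·1)=65/172, b=Δ2−h2·(2M2+M3)/6=-597/172
seg 3: a=-5, c=M3/2=555/172, d=(M4−M3)/(6·1)=-185/172, b=Δ3−h3·(2M3+M4)/6=159/86
t_q=19/4 → seg 3, τ=3/4; S=-5+159/86·τ+555/172·τ²+-185/172·τ³=-24791/11008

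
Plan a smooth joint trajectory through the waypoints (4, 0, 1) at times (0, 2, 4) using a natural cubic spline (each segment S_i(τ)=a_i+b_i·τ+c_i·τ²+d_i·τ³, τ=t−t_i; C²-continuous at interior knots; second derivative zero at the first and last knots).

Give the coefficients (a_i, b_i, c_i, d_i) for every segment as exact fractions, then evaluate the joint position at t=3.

  seg 0: a=4 b=-21/8 c=0 d=5/32
  seg 1: a=0 b=-3/4 c=15/16 d=-5/32
S(3) = 1/32

Δ: Δ0=-2, Δ1=1/2
row 1: diag=8, rhs=15; c'=1/4, d'=15/8
back: M1=15/8
M: M0=0, M1=15/8, M2=0
seg 0: a=4, c=M0/2=0, d=(M1−M0)/(6·2)=5/32, b=Δ0−h0·(2M0+M1)/6=-21/8
seg 1: a=0, c=M1/2=15/16, d=(M2−M1)/(6·2)=-5/32, b=Δ1−h1·(2M1+M2)/6=-3/4
t_q=3 → seg 1, τ=1; S=0+-3/4·τ+15/16·τ²+-5/32·τ³=1/32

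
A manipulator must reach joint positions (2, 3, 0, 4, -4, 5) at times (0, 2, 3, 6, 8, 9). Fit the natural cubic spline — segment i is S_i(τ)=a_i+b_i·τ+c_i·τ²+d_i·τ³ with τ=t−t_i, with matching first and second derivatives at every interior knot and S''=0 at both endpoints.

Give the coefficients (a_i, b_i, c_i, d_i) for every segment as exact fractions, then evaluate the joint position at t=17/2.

  seg 0: a=2 b=3559/1731 c=0 d=-5387/13848
  seg 1: a=3 b=-9043/3462 c=-5387/2308 d=13475/6924
  seg 2: a=0 b=-9983/6924 c=2022/577 d=-5953/6924
  seg 3: a=4 b=-12565/3462 c=-9771/2308 d=14015/6924
  seg 4: a=-4 b=12899/3462 c=18259/2308 d=-18259/6924
S(17/2) = -9027/18464

Δ: Δ0=1/2, Δ1=-3, Δ2=4/3, Δ3=-4, Δ4=9
row 1: diag=6, rhs=-21; c'=1/6, d'=-7/2
row 2: denom=8−1·1/6=47/6; d'=(26−1·-7/2)/(47/6)=177/47
row 3: denom=10−3·18/47=416/47; d'=(-32−3·177/47)/(416/47)=-2035/416
row 4: denom=6−2·47/208=577/104; d'=(78−2·-2035/416)/(577/104)=18259/1154
back: M4=18259/1154
back: M3=-2035/416−47/208·18259/1154=-9771/1154
back: M2=177/47−18/47·-9771/1154=4044/577
back: M1=-7/2−1/6·4044/577=-5387/1154
M: M0=0, M1=-5387/1154, M2=4044/577, M3=-9771/1154, M4=18259/1154, M5=0
seg 0: a=2, c=M0/2=0, d=(M1−M0)/(6·2)=-5387/13848, b=Δ0−h0·(2M0+M1)/6=3559/1731
seg 1: a=3, c=M1/2=-5387/2308, d=(M2−M1)/(6·1)=13475/6924, b=Δ1−h1·(2M1+M2)/6=-9043/3462
seg 2: a=0, c=M2/2=2022/577, d=(M3−M2)/(6·3)=-5953/6924, b=Δ2−h2·(2M2+M3)/6=-9983/6924
seg 3: a=4, c=M3/2=-9771/2308, d=(M4−M3)/(6·2)=14015/6924, b=Δ3−h3·(2M3+M4)/6=-12565/3462
seg 4: a=-4, c=M4/2=18259/2308, d=(M5−M4)/(6·1)=-18259/6924, b=Δ4−h4·(2M4+M5)/6=12899/3462
t_q=17/2 → seg 4, τ=1/2; S=-4+12899/3462·τ+18259/2308·τ²+-18259/6924·τ³=-9027/18464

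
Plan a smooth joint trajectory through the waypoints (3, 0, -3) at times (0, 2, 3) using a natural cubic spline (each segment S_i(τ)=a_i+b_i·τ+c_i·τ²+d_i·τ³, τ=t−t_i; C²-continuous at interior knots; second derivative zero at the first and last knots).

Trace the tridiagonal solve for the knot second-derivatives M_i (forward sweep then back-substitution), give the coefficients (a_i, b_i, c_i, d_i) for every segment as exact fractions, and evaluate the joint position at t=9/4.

  seg 0: a=3 b=-1 c=0 d=-1/8
  seg 1: a=0 b=-5/2 c=-3/4 d=1/4
S(9/4) = -171/256

Δ: Δ0=-3/2, Δ1=-3
row 1: diag=6, rhs=-9; c'=1/6, d'=-3/2
back: M1=-3/2
M: M0=0, M1=-3/2, M2=0
seg 0: a=3, c=M0/2=0, d=(M1−M0)/(6·2)=-1/8, b=Δ0−h0·(2M0+M1)/6=-1
seg 1: a=0, c=M1/2=-3/4, d=(M2−M1)/(6·1)=1/4, b=Δ1−h1·(2M1+M2)/6=-5/2
t_q=9/4 → seg 1, τ=1/4; S=0+-5/2·τ+-3/4·τ²+1/4·τ³=-171/256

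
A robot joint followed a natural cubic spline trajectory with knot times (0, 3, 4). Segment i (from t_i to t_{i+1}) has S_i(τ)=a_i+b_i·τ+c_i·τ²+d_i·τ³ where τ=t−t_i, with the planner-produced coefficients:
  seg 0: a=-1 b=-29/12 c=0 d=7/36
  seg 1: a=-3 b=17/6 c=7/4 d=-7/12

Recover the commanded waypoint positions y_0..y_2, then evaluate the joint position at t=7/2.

y_0 = S_0(0) = a_0 = -1
y_1 = S_1(0) = a_1 = -3
y_2 = S_1(1) = 1
t_q=7/2 is in segment 1 (τ=1/2); S_1(τ)=-39/32

y_0=-1 y_1=-3 y_2=1
S(7/2) = -39/32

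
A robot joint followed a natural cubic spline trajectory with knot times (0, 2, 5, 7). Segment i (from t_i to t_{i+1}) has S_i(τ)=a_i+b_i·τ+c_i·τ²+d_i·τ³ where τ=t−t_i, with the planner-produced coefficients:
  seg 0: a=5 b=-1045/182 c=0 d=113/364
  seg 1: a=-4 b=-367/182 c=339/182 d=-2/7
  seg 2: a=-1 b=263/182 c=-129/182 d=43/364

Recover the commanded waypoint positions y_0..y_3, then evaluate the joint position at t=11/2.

y_0 = S_0(0) = a_0 = 5
y_1 = S_1(0) = a_1 = -4
y_2 = S_2(0) = a_2 = -1
y_3 = S_2(2) = 0
t_q=11/2 is in segment 2 (τ=1/2); S_2(τ)=-183/416

y_0=5 y_1=-4 y_2=-1 y_3=0
S(11/2) = -183/416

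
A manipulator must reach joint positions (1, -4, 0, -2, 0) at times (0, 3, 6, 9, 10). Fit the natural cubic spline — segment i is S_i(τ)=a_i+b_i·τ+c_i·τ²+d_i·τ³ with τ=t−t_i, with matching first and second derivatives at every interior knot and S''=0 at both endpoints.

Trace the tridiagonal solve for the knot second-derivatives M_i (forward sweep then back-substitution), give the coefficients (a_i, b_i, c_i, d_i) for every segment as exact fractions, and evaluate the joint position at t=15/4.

  seg 0: a=1 b=-97/36 c=0 d=37/324
  seg 1: a=-4 b=7/18 c=37/36 d=-77/324
  seg 2: a=0 b=5/36 c=-10/9 d=91/324
  seg 3: a=-2 b=19/18 c=17/12 d=-17/36
S(15/4) = -827/256

Δ: Δ0=-5/3, Δ1=4/3, Δ2=-2/3, Δ3=2
row 1: diag=12, rhs=18; c'=1/4, d'=3/2
row 2: denom=12−3·1/4=45/4; d'=(-12−3·3/2)/(45/4)=-22/15
row 3: denom=8−3·4/15=36/5; d'=(16−3·-22/15)/(36/5)=17/6
back: M3=17/6
back: M2=-22/15−4/15·17/6=-20/9
back: M1=3/2−1/4·-20/9=37/18
M: M0=0, M1=37/18, M2=-20/9, M3=17/6, M4=0
seg 0: a=1, c=M0/2=0, d=(M1−M0)/(6·3)=37/324, b=Δ0−h0·(2M0+M1)/6=-97/36
seg 1: a=-4, c=M1/2=37/36, d=(M2−M1)/(6·3)=-77/324, b=Δ1−h1·(2M1+M2)/6=7/18
seg 2: a=0, c=M2/2=-10/9, d=(M3−M2)/(6·3)=91/324, b=Δ2−h2·(2M2+M3)/6=5/36
seg 3: a=-2, c=M3/2=17/12, d=(M4−M3)/(6·1)=-17/36, b=Δ3−h3·(2M3+M4)/6=19/18
t_q=15/4 → seg 1, τ=3/4; S=-4+7/18·τ+37/36·τ²+-77/324·τ³=-827/256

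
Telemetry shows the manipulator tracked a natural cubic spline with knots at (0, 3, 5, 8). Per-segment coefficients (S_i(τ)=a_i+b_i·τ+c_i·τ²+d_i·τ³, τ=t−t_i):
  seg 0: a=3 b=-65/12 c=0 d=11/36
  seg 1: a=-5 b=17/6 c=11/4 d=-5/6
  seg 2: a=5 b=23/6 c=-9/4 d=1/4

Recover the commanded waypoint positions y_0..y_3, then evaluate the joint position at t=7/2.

y_0 = S_0(0) = a_0 = 3
y_1 = S_1(0) = a_1 = -5
y_2 = S_2(0) = a_2 = 5
y_3 = S_2(3) = 3
t_q=7/2 is in segment 1 (τ=1/2); S_1(τ)=-3

y_0=3 y_1=-5 y_2=5 y_3=3
S(7/2) = -3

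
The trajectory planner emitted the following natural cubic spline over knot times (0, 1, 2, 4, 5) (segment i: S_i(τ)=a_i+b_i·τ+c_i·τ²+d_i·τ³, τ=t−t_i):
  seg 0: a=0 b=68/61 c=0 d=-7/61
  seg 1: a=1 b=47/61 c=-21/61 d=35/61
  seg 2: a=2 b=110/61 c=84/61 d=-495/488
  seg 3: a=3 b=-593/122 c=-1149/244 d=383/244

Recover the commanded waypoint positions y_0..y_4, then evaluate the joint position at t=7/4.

y_0=0 y_1=1 y_2=2 y_3=3 y_4=-5
S(7/4) = 6349/3904

y_0 = S_0(0) = a_0 = 0
y_1 = S_1(0) = a_1 = 1
y_2 = S_2(0) = a_2 = 2
y_3 = S_3(0) = a_3 = 3
y_4 = S_3(1) = -5
t_q=7/4 is in segment 1 (τ=3/4); S_1(τ)=6349/3904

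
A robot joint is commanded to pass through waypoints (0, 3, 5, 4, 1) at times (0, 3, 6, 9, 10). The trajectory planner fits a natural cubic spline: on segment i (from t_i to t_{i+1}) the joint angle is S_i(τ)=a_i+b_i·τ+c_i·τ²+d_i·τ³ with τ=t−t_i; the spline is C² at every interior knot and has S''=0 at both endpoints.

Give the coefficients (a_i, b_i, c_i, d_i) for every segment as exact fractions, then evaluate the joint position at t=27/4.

  seg 0: a=0 b=353/324 c=0 d=-29/2916
  seg 1: a=3 b=133/162 c=-29/324 d=37/2916
  seg 2: a=5 b=203/324 c=2/81 d=-335/2916
  seg 3: a=4 b=-377/162 c=-109/108 d=109/324
S(27/4) = 12523/2304

Δ: Δ0=1, Δ1=2/3, Δ2=-1/3, Δ3=-3
row 1: diag=12, rhs=-2; c'=1/4, d'=-1/6
row 2: denom=12−3·1/4=45/4; d'=(-6−3·-1/6)/(45/4)=-22/45
row 3: denom=8−3·4/15=36/5; d'=(-16−3·-22/45)/(36/5)=-109/54
back: M3=-109/54
back: M2=-22/45−4/15·-109/54=4/81
back: M1=-1/6−1/4·4/81=-29/162
M: M0=0, M1=-29/162, M2=4/81, M3=-109/54, M4=0
seg 0: a=0, c=M0/2=0, d=(M1−M0)/(6·3)=-29/2916, b=Δ0−h0·(2M0+M1)/6=353/324
seg 1: a=3, c=M1/2=-29/324, d=(M2−M1)/(6·3)=37/2916, b=Δ1−h1·(2M1+M2)/6=133/162
seg 2: a=5, c=M2/2=2/81, d=(M3−M2)/(6·3)=-335/2916, b=Δ2−h2·(2M2+M3)/6=203/324
seg 3: a=4, c=M3/2=-109/108, d=(M4−M3)/(6·1)=109/324, b=Δ3−h3·(2M3+M4)/6=-377/162
t_q=27/4 → seg 2, τ=3/4; S=5+203/324·τ+2/81·τ²+-335/2916·τ³=12523/2304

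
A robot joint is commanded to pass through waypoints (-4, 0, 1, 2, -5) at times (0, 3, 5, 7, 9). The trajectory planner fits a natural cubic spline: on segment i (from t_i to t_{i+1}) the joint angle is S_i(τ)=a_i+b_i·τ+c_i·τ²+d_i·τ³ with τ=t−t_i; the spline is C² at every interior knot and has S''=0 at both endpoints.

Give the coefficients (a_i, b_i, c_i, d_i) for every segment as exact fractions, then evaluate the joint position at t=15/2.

  seg 0: a=-4 b=1433/852 c=0 d=-11/284
  seg 1: a=0 b=271/426 c=-99/284 d=239/1704
  seg 2: a=1 b=197/213 c=35/71 d=-601/1704
  seg 3: a=2 b=-569/426 c=-461/284 d=461/1704
S(15/2) = 4363/4544

Δ: Δ0=4/3, Δ1=1/2, Δ2=1/2, Δ3=-7/2
row 1: diag=10, rhs=-5; c'=1/5, d'=-1/2
row 2: denom=8−2·1/5=38/5; d'=(0−2·-1/2)/(38/5)=5/38
row 3: denom=8−2·5/19=142/19; d'=(-24−2·5/38)/(142/19)=-461/142
back: M3=-461/142
back: M2=5/38−5/19·-461/142=70/71
back: M1=-1/2−1/5·70/71=-99/142
M: M0=0, M1=-99/142, M2=70/71, M3=-461/142, M4=0
seg 0: a=-4, c=M0/2=0, d=(M1−M0)/(6·3)=-11/284, b=Δ0−h0·(2M0+M1)/6=1433/852
seg 1: a=0, c=M1/2=-99/284, d=(M2−M1)/(6·2)=239/1704, b=Δ1−h1·(2M1+M2)/6=271/426
seg 2: a=1, c=M2/2=35/71, d=(M3−M2)/(6·2)=-601/1704, b=Δ2−h2·(2M2+M3)/6=197/213
seg 3: a=2, c=M3/2=-461/284, d=(M4−M3)/(6·2)=461/1704, b=Δ3−h3·(2M3+M4)/6=-569/426
t_q=15/2 → seg 3, τ=1/2; S=2+-569/426·τ+-461/284·τ²+461/1704·τ³=4363/4544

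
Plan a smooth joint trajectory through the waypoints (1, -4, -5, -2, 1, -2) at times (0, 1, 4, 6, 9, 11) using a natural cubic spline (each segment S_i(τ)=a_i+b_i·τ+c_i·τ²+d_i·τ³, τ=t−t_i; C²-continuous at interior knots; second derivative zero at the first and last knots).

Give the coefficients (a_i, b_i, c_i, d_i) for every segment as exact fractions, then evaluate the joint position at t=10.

Δ: Δ0=-5, Δ1=-1/3, Δ2=3/2, Δ3=1, Δ4=-3/2
row 1: diag=8, rhs=28; c'=3/8, d'=7/2
row 2: denom=10−3·3/8=71/8; d'=(11−3·7/2)/(71/8)=4/71
row 3: denom=10−2·16/71=678/71; d'=(-3−2·4/71)/(678/71)=-221/678
row 4: denom=10−3·71/226=2047/226; d'=(-15−3·-221/678)/(2047/226)=-3169/2047
back: M4=-3169/2047
back: M3=-221/678−71/226·-3169/2047=985/6141
back: M2=4/71−16/71·985/6141=124/6141
back: M1=7/2−3/8·124/6141=7149/2047
M: M0=0, M1=7149/2047, M2=124/6141, M3=985/6141, M4=-3169/2047, M5=0
seg 0: a=1, c=M0/2=0, d=(M1−M0)/(6·1)=2383/4094, b=Δ0−h0·(2M0+M1)/6=-22853/4094
seg 1: a=-4, c=M1/2=7149/4094, d=(M2−M1)/(6·3)=-21323/110538, b=Δ1−h1·(2M1+M2)/6=-7852/2047
seg 2: a=-5, c=M2/2=62/6141, d=(M3−M2)/(6·2)=287/24564, b=Δ2−h2·(2M2+M3)/6=5867/4094
seg 3: a=-2, c=M3/2=985/12282, d=(M4−M3)/(6·3)=-5246/55269, b=Δ3−h3·(2M3+M4)/6=19819/12282
seg 4: a=1, c=M4/2=-3169/4094, d=(M5−M4)/(6·2)=3169/24564, b=Δ4−h4·(2M4+M5)/6=-5747/12282
t_q=10 → seg 4, τ=1; S=1+-5747/12282·τ+-3169/4094·τ²+3169/24564·τ³=-925/8188

  seg 0: a=1 b=-22853/4094 c=0 d=2383/4094
  seg 1: a=-4 b=-7852/2047 c=7149/4094 d=-21323/110538
  seg 2: a=-5 b=5867/4094 c=62/6141 d=287/24564
  seg 3: a=-2 b=19819/12282 c=985/12282 d=-5246/55269
  seg 4: a=1 b=-5747/12282 c=-3169/4094 d=3169/24564
S(10) = -925/8188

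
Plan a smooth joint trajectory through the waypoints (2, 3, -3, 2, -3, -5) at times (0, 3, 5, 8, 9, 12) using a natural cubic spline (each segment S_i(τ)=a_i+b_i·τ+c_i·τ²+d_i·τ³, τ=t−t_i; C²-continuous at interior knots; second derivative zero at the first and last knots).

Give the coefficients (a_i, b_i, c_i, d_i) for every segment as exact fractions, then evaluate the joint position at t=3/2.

Δ: Δ0=1/3, Δ1=-3, Δ2=5/3, Δ3=-5, Δ4=-2/3
row 1: diag=10, rhs=-20; c'=1/5, d'=-2
row 2: denom=10−2·1/5=48/5; d'=(28−2·-2)/(48/5)=10/3
row 3: denom=8−3·5/16=113/16; d'=(-40−3·10/3)/(113/16)=-800/113
row 4: denom=8−1·16/113=888/113; d'=(26−1·-800/113)/(888/113)=623/148
back: M4=623/148
back: M3=-800/113−16/113·623/148=-284/37
back: M2=10/3−5/16·-284/37=2545/444
back: M1=-2−1/5·2545/444=-1397/444
M: M0=0, M1=-1397/444, M2=2545/444, M3=-284/37, M4=623/148, M5=0
seg 0: a=2, c=M0/2=0, d=(M1−M0)/(6·3)=-1397/7992, b=Δ0−h0·(2M0+M1)/6=1693/888
seg 1: a=3, c=M1/2=-1397/888, d=(M2−M1)/(6·2)=219/296, b=Δ1−h1·(2M1+M2)/6=-1249/444
seg 2: a=-3, c=M2/2=2545/888, d=(M3−M2)/(6·3)=-5953/7992, b=Δ2−h2·(2M2+M3)/6=-101/444
seg 3: a=2, c=M3/2=-142/37, d=(M4−M3)/(6·1)=1759/888, b=Δ3−h3·(2M3+M4)/6=-2791/888
seg 4: a=-3, c=M4/2=623/296, d=(M5−M4)/(6·3)=-623/2664, b=Δ4−h4·(2M4+M5)/6=-2165/444
t_q=3/2 → seg 0, τ=3/2; S=2+1693/888·τ+0·τ²+-1397/7992·τ³=10111/2368

  seg 0: a=2 b=1693/888 c=0 d=-1397/7992
  seg 1: a=3 b=-1249/444 c=-1397/888 d=219/296
  seg 2: a=-3 b=-101/444 c=2545/888 d=-5953/7992
  seg 3: a=2 b=-2791/888 c=-142/37 d=1759/888
  seg 4: a=-3 b=-2165/444 c=623/296 d=-623/2664
S(3/2) = 10111/2368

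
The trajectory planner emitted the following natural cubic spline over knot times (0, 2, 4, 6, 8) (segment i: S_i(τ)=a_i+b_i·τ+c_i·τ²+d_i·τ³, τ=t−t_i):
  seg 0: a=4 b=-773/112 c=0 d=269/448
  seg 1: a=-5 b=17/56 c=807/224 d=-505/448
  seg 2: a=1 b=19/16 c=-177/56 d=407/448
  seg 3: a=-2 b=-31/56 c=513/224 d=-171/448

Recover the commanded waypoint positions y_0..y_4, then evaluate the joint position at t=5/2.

y_0=4 y_1=-5 y_2=1 y_3=-2 y_4=3
S(5/2) = -14653/3584

y_0 = S_0(0) = a_0 = 4
y_1 = S_1(0) = a_1 = -5
y_2 = S_2(0) = a_2 = 1
y_3 = S_3(0) = a_3 = -2
y_4 = S_3(2) = 3
t_q=5/2 is in segment 1 (τ=1/2); S_1(τ)=-14653/3584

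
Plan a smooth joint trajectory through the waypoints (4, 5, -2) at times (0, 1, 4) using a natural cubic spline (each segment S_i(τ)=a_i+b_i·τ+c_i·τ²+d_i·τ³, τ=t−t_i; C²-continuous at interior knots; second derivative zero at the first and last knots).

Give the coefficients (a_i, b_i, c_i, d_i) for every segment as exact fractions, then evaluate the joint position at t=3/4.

Δ: Δ0=1, Δ1=-7/3
row 1: diag=8, rhs=-20; c'=3/8, d'=-5/2
back: M1=-5/2
M: M0=0, M1=-5/2, M2=0
seg 0: a=4, c=M0/2=0, d=(M1−M0)/(6·1)=-5/12, b=Δ0−h0·(2M0+M1)/6=17/12
seg 1: a=5, c=M1/2=-5/4, d=(M2−M1)/(6·3)=5/36, b=Δ1−h1·(2M1+M2)/6=1/6
t_q=3/4 → seg 0, τ=3/4; S=4+17/12·τ+0·τ²+-5/12·τ³=1251/256

  seg 0: a=4 b=17/12 c=0 d=-5/12
  seg 1: a=5 b=1/6 c=-5/4 d=5/36
S(3/4) = 1251/256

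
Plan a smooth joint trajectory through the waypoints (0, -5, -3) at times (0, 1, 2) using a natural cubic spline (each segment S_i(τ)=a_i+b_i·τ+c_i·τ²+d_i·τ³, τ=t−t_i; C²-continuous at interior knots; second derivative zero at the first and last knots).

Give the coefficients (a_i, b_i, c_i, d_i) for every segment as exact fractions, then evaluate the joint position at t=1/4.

  seg 0: a=0 b=-27/4 c=0 d=7/4
  seg 1: a=-5 b=-3/2 c=21/4 d=-7/4
S(1/4) = -425/256

Δ: Δ0=-5, Δ1=2
row 1: diag=4, rhs=42; c'=1/4, d'=21/2
back: M1=21/2
M: M0=0, M1=21/2, M2=0
seg 0: a=0, c=M0/2=0, d=(M1−M0)/(6·1)=7/4, b=Δ0−h0·(2M0+M1)/6=-27/4
seg 1: a=-5, c=M1/2=21/4, d=(M2−M1)/(6·1)=-7/4, b=Δ1−h1·(2M1+M2)/6=-3/2
t_q=1/4 → seg 0, τ=1/4; S=0+-27/4·τ+0·τ²+7/4·τ³=-425/256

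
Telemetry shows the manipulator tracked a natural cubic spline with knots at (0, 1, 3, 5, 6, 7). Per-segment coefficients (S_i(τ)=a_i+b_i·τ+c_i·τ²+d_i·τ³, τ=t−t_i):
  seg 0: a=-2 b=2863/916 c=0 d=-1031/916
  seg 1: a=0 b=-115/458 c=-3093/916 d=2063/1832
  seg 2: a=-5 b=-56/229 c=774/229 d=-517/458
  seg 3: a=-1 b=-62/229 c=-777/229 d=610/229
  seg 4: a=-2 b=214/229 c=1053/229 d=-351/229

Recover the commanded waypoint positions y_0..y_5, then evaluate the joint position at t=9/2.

y_0 = S_0(0) = a_0 = -2
y_1 = S_1(0) = a_1 = 0
y_2 = S_2(0) = a_2 = -5
y_3 = S_3(0) = a_3 = -1
y_4 = S_4(0) = a_4 = -2
y_5 = S_4(1) = 2
t_q=9/2 is in segment 2 (τ=3/2); S_2(τ)=-5759/3664

y_0=-2 y_1=0 y_2=-5 y_3=-1 y_4=-2 y_5=2
S(9/2) = -5759/3664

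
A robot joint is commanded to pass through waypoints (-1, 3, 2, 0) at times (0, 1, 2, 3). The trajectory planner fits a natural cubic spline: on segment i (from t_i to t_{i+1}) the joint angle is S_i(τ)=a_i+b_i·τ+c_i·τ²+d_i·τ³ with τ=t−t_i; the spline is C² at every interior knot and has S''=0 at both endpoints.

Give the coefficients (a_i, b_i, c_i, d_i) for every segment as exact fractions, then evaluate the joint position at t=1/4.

  seg 0: a=-1 b=79/15 c=0 d=-19/15
  seg 1: a=3 b=22/15 c=-19/5 d=4/3
  seg 2: a=2 b=-32/15 c=1/5 d=-1/15
S(1/4) = 19/64

Δ: Δ0=4, Δ1=-1, Δ2=-2
row 1: diag=4, rhs=-30; c'=1/4, d'=-15/2
row 2: denom=4−1·1/4=15/4; d'=(-6−1·-15/2)/(15/4)=2/5
back: M2=2/5
back: M1=-15/2−1/4·2/5=-38/5
M: M0=0, M1=-38/5, M2=2/5, M3=0
seg 0: a=-1, c=M0/2=0, d=(M1−M0)/(6·1)=-19/15, b=Δ0−h0·(2M0+M1)/6=79/15
seg 1: a=3, c=M1/2=-19/5, d=(M2−M1)/(6·1)=4/3, b=Δ1−h1·(2M1+M2)/6=22/15
seg 2: a=2, c=M2/2=1/5, d=(M3−M2)/(6·1)=-1/15, b=Δ2−h2·(2M2+M3)/6=-32/15
t_q=1/4 → seg 0, τ=1/4; S=-1+79/15·τ+0·τ²+-19/15·τ³=19/64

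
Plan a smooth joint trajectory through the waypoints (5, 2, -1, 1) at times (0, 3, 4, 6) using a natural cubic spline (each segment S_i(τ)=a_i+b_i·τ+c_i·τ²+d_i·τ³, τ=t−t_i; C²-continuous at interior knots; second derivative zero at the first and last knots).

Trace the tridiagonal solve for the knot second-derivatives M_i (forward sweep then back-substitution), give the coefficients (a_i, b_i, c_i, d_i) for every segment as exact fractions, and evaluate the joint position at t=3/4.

Δ: Δ0=-1, Δ1=-3, Δ2=1
row 1: diag=8, rhs=-12; c'=1/8, d'=-3/2
row 2: denom=6−1·1/8=47/8; d'=(24−1·-3/2)/(47/8)=204/47
back: M2=204/47
back: M1=-3/2−1/8·204/47=-96/47
M: M0=0, M1=-96/47, M2=204/47, M3=0
seg 0: a=5, c=M0/2=0, d=(M1−M0)/(6·3)=-16/141, b=Δ0−h0·(2M0+M1)/6=1/47
seg 1: a=2, c=M1/2=-48/47, d=(M2−M1)/(6·1)=50/47, b=Δ1−h1·(2M1+M2)/6=-143/47
seg 2: a=-1, c=M2/2=102/47, d=(M3−M2)/(6·2)=-17/47, b=Δ2−h2·(2M2+M3)/6=-89/47
t_q=3/4 → seg 0, τ=3/4; S=5+1/47·τ+0·τ²+-16/141·τ³=467/94

  seg 0: a=5 b=1/47 c=0 d=-16/141
  seg 1: a=2 b=-143/47 c=-48/47 d=50/47
  seg 2: a=-1 b=-89/47 c=102/47 d=-17/47
S(3/4) = 467/94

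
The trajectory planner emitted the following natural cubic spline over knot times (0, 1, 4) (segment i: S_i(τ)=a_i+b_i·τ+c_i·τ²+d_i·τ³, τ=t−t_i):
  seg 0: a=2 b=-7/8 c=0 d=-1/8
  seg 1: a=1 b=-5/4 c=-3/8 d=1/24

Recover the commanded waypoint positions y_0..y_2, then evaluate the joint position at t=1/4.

y_0=2 y_1=1 y_2=-5
S(1/4) = 911/512

y_0 = S_0(0) = a_0 = 2
y_1 = S_1(0) = a_1 = 1
y_2 = S_1(3) = -5
t_q=1/4 is in segment 0 (τ=1/4); S_0(τ)=911/512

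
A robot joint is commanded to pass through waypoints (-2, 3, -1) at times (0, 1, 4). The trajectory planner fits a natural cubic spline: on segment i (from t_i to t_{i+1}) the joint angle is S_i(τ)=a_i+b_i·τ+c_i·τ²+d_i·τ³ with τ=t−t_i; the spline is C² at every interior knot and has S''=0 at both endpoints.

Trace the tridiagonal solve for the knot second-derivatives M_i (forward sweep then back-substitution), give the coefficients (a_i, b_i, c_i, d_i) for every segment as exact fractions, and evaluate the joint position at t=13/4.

  seg 0: a=-2 b=139/24 c=0 d=-19/24
  seg 1: a=3 b=41/12 c=-19/8 d=19/72
S(13/4) = 855/512

Δ: Δ0=5, Δ1=-4/3
row 1: diag=8, rhs=-38; c'=3/8, d'=-19/4
back: M1=-19/4
M: M0=0, M1=-19/4, M2=0
seg 0: a=-2, c=M0/2=0, d=(M1−M0)/(6·1)=-19/24, b=Δ0−h0·(2M0+M1)/6=139/24
seg 1: a=3, c=M1/2=-19/8, d=(M2−M1)/(6·3)=19/72, b=Δ1−h1·(2M1+M2)/6=41/12
t_q=13/4 → seg 1, τ=9/4; S=3+41/12·τ+-19/8·τ²+19/72·τ³=855/512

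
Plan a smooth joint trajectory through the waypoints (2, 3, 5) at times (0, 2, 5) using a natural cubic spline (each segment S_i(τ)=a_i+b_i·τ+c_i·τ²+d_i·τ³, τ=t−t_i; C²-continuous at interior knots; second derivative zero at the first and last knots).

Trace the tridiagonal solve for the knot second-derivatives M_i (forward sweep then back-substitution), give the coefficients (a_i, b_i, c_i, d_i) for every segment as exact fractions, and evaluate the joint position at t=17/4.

  seg 0: a=2 b=7/15 c=0 d=1/120
  seg 1: a=3 b=17/30 c=1/20 d=-1/180
S(17/4) = 1143/256

Δ: Δ0=1/2, Δ1=2/3
row 1: diag=10, rhs=1; c'=3/10, d'=1/10
back: M1=1/10
M: M0=0, M1=1/10, M2=0
seg 0: a=2, c=M0/2=0, d=(M1−M0)/(6·2)=1/120, b=Δ0−h0·(2M0+M1)/6=7/15
seg 1: a=3, c=M1/2=1/20, d=(M2−M1)/(6·3)=-1/180, b=Δ1−h1·(2M1+M2)/6=17/30
t_q=17/4 → seg 1, τ=9/4; S=3+17/30·τ+1/20·τ²+-1/180·τ³=1143/256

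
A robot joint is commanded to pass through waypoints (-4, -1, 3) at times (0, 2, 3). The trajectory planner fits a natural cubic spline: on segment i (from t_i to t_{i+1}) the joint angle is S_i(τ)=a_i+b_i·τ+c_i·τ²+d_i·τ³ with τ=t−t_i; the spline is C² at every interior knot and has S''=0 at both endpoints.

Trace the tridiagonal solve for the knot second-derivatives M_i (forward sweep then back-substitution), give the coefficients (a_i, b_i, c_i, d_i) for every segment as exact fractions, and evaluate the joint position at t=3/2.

  seg 0: a=-4 b=2/3 c=0 d=5/24
  seg 1: a=-1 b=19/6 c=5/4 d=-5/12
S(3/2) = -147/64

Δ: Δ0=3/2, Δ1=4
row 1: diag=6, rhs=15; c'=1/6, d'=5/2
back: M1=5/2
M: M0=0, M1=5/2, M2=0
seg 0: a=-4, c=M0/2=0, d=(M1−M0)/(6·2)=5/24, b=Δ0−h0·(2M0+M1)/6=2/3
seg 1: a=-1, c=M1/2=5/4, d=(M2−M1)/(6·1)=-5/12, b=Δ1−h1·(2M1+M2)/6=19/6
t_q=3/2 → seg 0, τ=3/2; S=-4+2/3·τ+0·τ²+5/24·τ³=-147/64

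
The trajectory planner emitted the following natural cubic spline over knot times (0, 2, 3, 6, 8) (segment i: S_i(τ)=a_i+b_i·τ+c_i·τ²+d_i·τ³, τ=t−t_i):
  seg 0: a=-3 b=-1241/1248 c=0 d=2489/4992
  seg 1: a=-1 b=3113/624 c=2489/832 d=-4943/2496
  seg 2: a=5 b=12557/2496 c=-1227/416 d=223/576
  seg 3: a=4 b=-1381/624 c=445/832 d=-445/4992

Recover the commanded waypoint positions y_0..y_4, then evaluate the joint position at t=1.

y_0 = S_0(0) = a_0 = -3
y_1 = S_1(0) = a_1 = -1
y_2 = S_2(0) = a_2 = 5
y_3 = S_3(0) = a_3 = 4
y_4 = S_3(2) = 1
t_q=1 is in segment 0 (τ=1); S_0(τ)=-5817/1664

y_0=-3 y_1=-1 y_2=5 y_3=4 y_4=1
S(1) = -5817/1664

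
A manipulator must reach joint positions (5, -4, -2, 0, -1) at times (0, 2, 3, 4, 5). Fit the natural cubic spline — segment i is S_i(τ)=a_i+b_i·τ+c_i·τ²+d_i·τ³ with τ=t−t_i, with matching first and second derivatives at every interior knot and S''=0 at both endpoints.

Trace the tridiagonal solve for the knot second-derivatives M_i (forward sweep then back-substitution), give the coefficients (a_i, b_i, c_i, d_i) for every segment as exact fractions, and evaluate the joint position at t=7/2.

Δ: Δ0=-9/2, Δ1=2, Δ2=2, Δ3=-1
row 1: diag=6, rhs=39; c'=1/6, d'=13/2
row 2: denom=4−1·1/6=23/6; d'=(0−1·13/2)/(23/6)=-39/23
row 3: denom=4−1·6/23=86/23; d'=(-18−1·-39/23)/(86/23)=-375/86
back: M3=-375/86
back: M2=-39/23−6/23·-375/86=-24/43
back: M1=13/2−1/6·-24/43=567/86
M: M0=0, M1=567/86, M2=-24/43, M3=-375/86, M4=0
seg 0: a=5, c=M0/2=0, d=(M1−M0)/(6·2)=189/344, b=Δ0−h0·(2M0+M1)/6=-288/43
seg 1: a=-4, c=M1/2=567/172, d=(M2−M1)/(6·1)=-205/172, b=Δ1−h1·(2M1+M2)/6=-9/86
seg 2: a=-2, c=M2/2=-12/43, d=(M3−M2)/(6·1)=-109/172, b=Δ2−h2·(2M2+M3)/6=501/172
seg 3: a=0, c=M3/2=-375/172, d=(M4−M3)/(6·1)=125/172, b=Δ3−h3·(2M3+M4)/6=39/86
t_q=7/2 → seg 2, τ=1/2; S=-2+501/172·τ+-12/43·τ²+-109/172·τ³=-953/1376

  seg 0: a=5 b=-288/43 c=0 d=189/344
  seg 1: a=-4 b=-9/86 c=567/172 d=-205/172
  seg 2: a=-2 b=501/172 c=-12/43 d=-109/172
  seg 3: a=0 b=39/86 c=-375/172 d=125/172
S(7/2) = -953/1376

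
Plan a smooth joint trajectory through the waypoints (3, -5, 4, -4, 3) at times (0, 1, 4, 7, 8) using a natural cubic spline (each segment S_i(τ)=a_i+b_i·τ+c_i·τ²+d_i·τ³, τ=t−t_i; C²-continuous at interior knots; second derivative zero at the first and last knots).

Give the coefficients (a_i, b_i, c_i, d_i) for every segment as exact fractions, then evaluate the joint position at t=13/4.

Δ: Δ0=-8, Δ1=3, Δ2=-8/3, Δ3=7
row 1: diag=8, rhs=66; c'=3/8, d'=33/4
row 2: denom=12−3·3/8=87/8; d'=(-34−3·33/4)/(87/8)=-470/87
row 3: denom=8−3·8/29=208/29; d'=(58−3·-470/87)/(208/29)=269/26
back: M3=269/26
back: M2=-470/87−8/29·269/26=-322/39
back: M1=33/4−3/8·-322/39=295/26
M: M0=0, M1=295/26, M2=-322/39, M3=269/26, M4=0
seg 0: a=3, c=M0/2=0, d=(M1−M0)/(6·1)=295/156, b=Δ0−h0·(2M0+M1)/6=-1543/156
seg 1: a=-5, c=M1/2=295/52, d=(M2−M1)/(6·3)=-1529/1404, b=Δ1−h1·(2M1+M2)/6=-329/78
seg 2: a=4, c=M2/2=-161/39, d=(M3−M2)/(6·3)=1451/1404, b=Δ2−h2·(2M2+M3)/6=5/12
seg 3: a=-4, c=M3/2=269/52, d=(M4−M3)/(6·1)=-269/156, b=Δ3−h3·(2M3+M4)/6=277/78
t_q=13/4 → seg 1, τ=9/4; S=-5+-329/78·τ+295/52·τ²+-1529/1404·τ³=6073/3328

  seg 0: a=3 b=-1543/156 c=0 d=295/156
  seg 1: a=-5 b=-329/78 c=295/52 d=-1529/1404
  seg 2: a=4 b=5/12 c=-161/39 d=1451/1404
  seg 3: a=-4 b=277/78 c=269/52 d=-269/156
S(13/4) = 6073/3328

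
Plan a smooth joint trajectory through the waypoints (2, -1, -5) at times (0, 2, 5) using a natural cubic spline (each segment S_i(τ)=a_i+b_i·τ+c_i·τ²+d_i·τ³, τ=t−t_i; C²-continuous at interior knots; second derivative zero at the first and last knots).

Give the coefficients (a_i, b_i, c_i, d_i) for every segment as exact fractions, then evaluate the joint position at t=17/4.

Δ: Δ0=-3/2, Δ1=-4/3
row 1: diag=10, rhs=1; c'=3/10, d'=1/10
back: M1=1/10
M: M0=0, M1=1/10, M2=0
seg 0: a=2, c=M0/2=0, d=(M1−M0)/(6·2)=1/120, b=Δ0−h0·(2M0+M1)/6=-23/15
seg 1: a=-1, c=M1/2=1/20, d=(M2−M1)/(6·3)=-1/180, b=Δ1−h1·(2M1+M2)/6=-43/30
t_q=17/4 → seg 1, τ=9/4; S=-1+-43/30·τ+1/20·τ²+-1/180·τ³=-1033/256

  seg 0: a=2 b=-23/15 c=0 d=1/120
  seg 1: a=-1 b=-43/30 c=1/20 d=-1/180
S(17/4) = -1033/256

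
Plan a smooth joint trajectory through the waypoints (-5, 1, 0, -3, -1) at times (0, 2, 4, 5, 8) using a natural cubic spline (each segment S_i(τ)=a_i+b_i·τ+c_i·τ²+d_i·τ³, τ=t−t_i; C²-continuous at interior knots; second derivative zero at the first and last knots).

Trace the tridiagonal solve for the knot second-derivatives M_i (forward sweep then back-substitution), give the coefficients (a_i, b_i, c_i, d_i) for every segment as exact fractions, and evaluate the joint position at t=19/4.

Δ: Δ0=3, Δ1=-1/2, Δ2=-3, Δ3=2/3
row 1: diag=8, rhs=-21; c'=1/4, d'=-21/8
row 2: denom=6−2·1/4=11/2; d'=(-15−2·-21/8)/(11/2)=-39/22
row 3: denom=8−1·2/11=86/11; d'=(22−1·-39/22)/(86/11)=523/172
back: M3=523/172
back: M2=-39/22−2/11·523/172=-100/43
back: M1=-21/8−1/4·-100/43=-703/344
M: M0=0, M1=-703/344, M2=-100/43, M3=523/172, M4=0
seg 0: a=-5, c=M0/2=0, d=(M1−M0)/(6·2)=-703/4128, b=Δ0−h0·(2M0+M1)/6=3799/1032
seg 1: a=1, c=M1/2=-703/688, d=(M2−M1)/(6·2)=-97/4128, b=Δ1−h1·(2M1+M2)/6=845/516
seg 2: a=0, c=M2/2=-50/43, d=(M3−M2)/(6·1)=923/1032, b=Δ2−h2·(2M2+M3)/6=-2819/1032
seg 3: a=-3, c=M3/2=523/344, d=(M4−M3)/(6·3)=-523/3096, b=Δ3−h3·(2M3+M4)/6=-1225/516
t_q=19/4 → seg 2, τ=3/4; S=0+-2819/1032·τ+-50/43·τ²+923/1032·τ³=-51197/22016

  seg 0: a=-5 b=3799/1032 c=0 d=-703/4128
  seg 1: a=1 b=845/516 c=-703/688 d=-97/4128
  seg 2: a=0 b=-2819/1032 c=-50/43 d=923/1032
  seg 3: a=-3 b=-1225/516 c=523/344 d=-523/3096
S(19/4) = -51197/22016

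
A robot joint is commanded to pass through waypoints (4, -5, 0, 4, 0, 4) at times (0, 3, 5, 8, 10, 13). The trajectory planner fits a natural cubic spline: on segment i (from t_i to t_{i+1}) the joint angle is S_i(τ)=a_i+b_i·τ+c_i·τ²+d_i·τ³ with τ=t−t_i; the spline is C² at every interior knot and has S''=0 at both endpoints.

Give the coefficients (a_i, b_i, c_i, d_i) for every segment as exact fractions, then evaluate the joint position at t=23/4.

  seg 0: a=4 b=-13085/2772 c=0 d=4769/24948
  seg 1: a=-5 b=611/1386 c=4769/2772 d=-1915/5544
  seg 2: a=0 b=734/231 c=-244/693 d=-26/297
  seg 3: a=4 b=-100/77 c=-790/693 d=547/1386
  seg 4: a=0 b=-778/693 c=851/693 d=-851/6237
S(23/4) = 5293/2464

Δ: Δ0=-3, Δ1=5/2, Δ2=4/3, Δ3=-2, Δ4=4/3
row 1: diag=10, rhs=33; c'=1/5, d'=33/10
row 2: denom=10−2·1/5=48/5; d'=(-7−2·33/10)/(48/5)=-17/12
row 3: denom=10−3·5/16=145/16; d'=(-20−3·-17/12)/(145/16)=-252/145
row 4: denom=10−2·32/145=1386/145; d'=(20−2·-252/145)/(1386/145)=1702/693
back: M4=1702/693
back: M3=-252/145−32/145·1702/693=-1580/693
back: M2=-17/12−5/16·-1580/693=-488/693
back: M1=33/10−1/5·-488/693=4769/1386
M: M0=0, M1=4769/1386, M2=-488/693, M3=-1580/693, M4=1702/693, M5=0
seg 0: a=4, c=M0/2=0, d=(M1−M0)/(6·3)=4769/24948, b=Δ0−h0·(2M0+M1)/6=-13085/2772
seg 1: a=-5, c=M1/2=4769/2772, d=(M2−M1)/(6·2)=-1915/5544, b=Δ1−h1·(2M1+M2)/6=611/1386
seg 2: a=0, c=M2/2=-244/693, d=(M3−M2)/(6·3)=-26/297, b=Δ2−h2·(2M2+M3)/6=734/231
seg 3: a=4, c=M3/2=-790/693, d=(M4−M3)/(6·2)=547/1386, b=Δ3−h3·(2M3+M4)/6=-100/77
seg 4: a=0, c=M4/2=851/693, d=(M5−M4)/(6·3)=-851/6237, b=Δ4−h4·(2M4+M5)/6=-778/693
t_q=23/4 → seg 2, τ=3/4; S=0+734/231·τ+-244/693·τ²+-26/297·τ³=5293/2464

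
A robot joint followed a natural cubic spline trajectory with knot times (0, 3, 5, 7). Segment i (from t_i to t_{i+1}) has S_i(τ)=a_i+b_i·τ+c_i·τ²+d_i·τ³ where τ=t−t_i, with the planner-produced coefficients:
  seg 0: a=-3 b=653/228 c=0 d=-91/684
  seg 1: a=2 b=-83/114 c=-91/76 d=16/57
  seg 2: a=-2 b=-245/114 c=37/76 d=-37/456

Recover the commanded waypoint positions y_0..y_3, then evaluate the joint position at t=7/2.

y_0 = S_0(0) = a_0 = -3
y_1 = S_1(0) = a_1 = 2
y_2 = S_2(0) = a_2 = -2
y_3 = S_2(2) = -5
t_q=7/2 is in segment 1 (τ=1/2); S_1(τ)=417/304

y_0=-3 y_1=2 y_2=-2 y_3=-5
S(7/2) = 417/304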